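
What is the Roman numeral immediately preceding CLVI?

CLVI = 156; previous is 155

CLV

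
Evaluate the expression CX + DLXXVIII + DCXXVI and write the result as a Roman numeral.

CX = 110, DLXXVIII = 578, DCXXVI = 626
110 + 578 = 688
688 + 626 = 1314

MCCCXIV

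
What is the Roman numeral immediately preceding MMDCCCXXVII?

MMDCCCXXVII = 2827, so the previous integer is 2827 - 1 = 2826

MMDCCCXXVI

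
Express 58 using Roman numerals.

Convert 58 to Roman numerals:
  58 contains 1×50 (L)
  8 contains 1×5 (V)
  3 contains 3×1 (III)

LVIII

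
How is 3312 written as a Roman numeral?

Convert 3312 to Roman numerals:
  3312 contains 3×1000 (MMM)
  312 contains 3×100 (CCC)
  12 contains 1×10 (X)
  2 contains 2×1 (II)

MMMCCCXII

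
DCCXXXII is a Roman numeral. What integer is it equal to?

DCCXXXII: D=500, C=100, C=100, X=10, X=10, X=10, I=1, I=1
500 + 100 + 100 + 10 + 10 + 10 + 1 + 1 = 732

732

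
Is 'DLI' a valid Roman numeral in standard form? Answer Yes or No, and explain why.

'DLI': Check the rules: uses only the symbols I, V, X, L, C, D, M; no symbol is repeated more than three times in a row; V, L and D each appear at most once; no smaller symbol precedes a larger one (values never increase from left to right). Value: D (500) + L (50) + I (1) = 551. So it is a valid standard Roman numeral.

Yes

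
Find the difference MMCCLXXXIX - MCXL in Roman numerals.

MMCCLXXXIX = 2289
MCXL = 1140
2289 - 1140 = 1149

MCXLIX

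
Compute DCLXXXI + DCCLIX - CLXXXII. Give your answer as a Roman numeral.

DCLXXXI = 681, DCCLIX = 759, CLXXXII = 182
681 + 759 = 1440
1440 - 182 = 1258

MCCLVIII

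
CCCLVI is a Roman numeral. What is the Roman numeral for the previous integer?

CCCLVI = 356, so the previous integer is 356 - 1 = 355

CCCLV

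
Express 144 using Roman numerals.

Convert 144 to Roman numerals:
  144 contains 1×100 (C)
  44 contains 1×40 (XL)
  4 contains 1×4 (IV)

CXLIV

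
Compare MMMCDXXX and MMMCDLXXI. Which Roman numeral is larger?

MMMCDXXX = 3430
MMMCDLXXI = 3471
3471 is larger

MMMCDLXXI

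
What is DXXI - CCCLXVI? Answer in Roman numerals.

DXXI = 521
CCCLXVI = 366
521 - 366 = 155

CLV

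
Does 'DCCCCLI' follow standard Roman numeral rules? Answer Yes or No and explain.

'DCCCCLI': More than 3 consecutive C's

No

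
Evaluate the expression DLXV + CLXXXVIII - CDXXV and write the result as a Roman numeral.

DLXV = 565, CLXXXVIII = 188, CDXXV = 425
565 + 188 = 753
753 - 425 = 328

CCCXXVIII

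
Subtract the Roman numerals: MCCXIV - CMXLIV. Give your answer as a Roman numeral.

MCCXIV = 1214
CMXLIV = 944
1214 - 944 = 270

CCLXX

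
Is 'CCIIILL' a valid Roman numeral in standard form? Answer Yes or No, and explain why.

'CCIIILL': L should not appear more than once

No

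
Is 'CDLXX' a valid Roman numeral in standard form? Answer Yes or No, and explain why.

'CDLXX': Check the rules: uses only the symbols I, V, X, L, C, D, M; no symbol is repeated more than three times in a row; V, L and D each appear at most once; the only place a smaller symbol precedes a larger one is the allowed subtractive pair CD, the symbol right after such a pair (if any) is smaller than the pair's first symbol, and otherwise the values never increase from left to right. Value: CD (400) + L (50) + X (10) + X (10) = 470. So it is a valid standard Roman numeral.

Yes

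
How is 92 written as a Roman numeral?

Convert 92 to Roman numerals:
  92 contains 1×90 (XC)
  2 contains 2×1 (II)

XCII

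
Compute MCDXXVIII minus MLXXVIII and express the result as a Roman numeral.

MCDXXVIII = 1428
MLXXVIII = 1078
1428 - 1078 = 350

CCCL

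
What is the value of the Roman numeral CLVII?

CLVII: C=100, L=50, V=5, I=1, I=1
100 + 50 + 5 + 1 + 1 = 157

157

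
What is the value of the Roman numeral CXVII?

CXVII: C=100, X=10, V=5, I=1, I=1
100 + 10 + 5 + 1 + 1 = 117

117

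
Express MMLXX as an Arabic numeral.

MMLXX: M=1000, M=1000, L=50, X=10, X=10
1000 + 1000 + 50 + 10 + 10 = 2070

2070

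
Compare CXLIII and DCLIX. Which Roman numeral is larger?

CXLIII = 143
DCLIX = 659
659 is larger

DCLIX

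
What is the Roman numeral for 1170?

Convert 1170 to Roman numerals:
  1170 contains 1×1000 (M)
  170 contains 1×100 (C)
  70 contains 1×50 (L)
  20 contains 2×10 (XX)

MCLXX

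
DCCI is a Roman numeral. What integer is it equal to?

DCCI: D=500, C=100, C=100, I=1
500 + 100 + 100 + 1 = 701

701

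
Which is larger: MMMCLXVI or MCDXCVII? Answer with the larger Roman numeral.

MMMCLXVI = 3166
MCDXCVII = 1497
3166 is larger

MMMCLXVI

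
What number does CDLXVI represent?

CDLXVI: CD=400, L=50, X=10, V=5, I=1
400 + 50 + 10 + 5 + 1 = 466

466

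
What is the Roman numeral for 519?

Convert 519 to Roman numerals:
  519 contains 1×500 (D)
  19 contains 1×10 (X)
  9 contains 1×9 (IX)

DXIX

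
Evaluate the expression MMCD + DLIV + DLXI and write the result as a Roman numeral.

MMCD = 2400, DLIV = 554, DLXI = 561
2400 + 554 = 2954
2954 + 561 = 3515

MMMDXV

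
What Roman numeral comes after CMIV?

CMIV = 904; next is 905

CMV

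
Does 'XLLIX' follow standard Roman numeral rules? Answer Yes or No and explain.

'XLLIX': L should not appear more than once

No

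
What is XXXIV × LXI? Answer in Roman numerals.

XXXIV = 34
LXI = 61
34 × 61 = 2074

MMLXXIV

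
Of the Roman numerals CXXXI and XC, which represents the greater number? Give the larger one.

CXXXI = 131
XC = 90
131 is larger

CXXXI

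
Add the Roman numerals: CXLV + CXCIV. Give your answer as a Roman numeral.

CXLV = 145
CXCIV = 194
145 + 194 = 339

CCCXXXIX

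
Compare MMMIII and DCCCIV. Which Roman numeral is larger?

MMMIII = 3003
DCCCIV = 804
3003 is larger

MMMIII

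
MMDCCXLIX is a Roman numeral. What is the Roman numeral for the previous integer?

MMDCCXLIX = 2749, so the previous integer is 2749 - 1 = 2748

MMDCCXLVIII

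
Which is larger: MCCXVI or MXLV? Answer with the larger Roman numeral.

MCCXVI = 1216
MXLV = 1045
1216 is larger

MCCXVI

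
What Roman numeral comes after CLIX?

CLIX = 159, so the next integer is 159 + 1 = 160

CLX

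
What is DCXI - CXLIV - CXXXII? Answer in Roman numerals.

DCXI = 611, CXLIV = 144, CXXXII = 132
611 - 144 = 467
467 - 132 = 335

CCCXXXV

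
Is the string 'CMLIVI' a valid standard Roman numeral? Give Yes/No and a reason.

'CMLIVI': I cannot come right after the subtractive pair IV: once I is subtracted in IV, the next symbol must be smaller than I

No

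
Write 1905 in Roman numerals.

Convert 1905 to Roman numerals:
  1905 contains 1×1000 (M)
  905 contains 1×900 (CM)
  5 contains 1×5 (V)

MCMV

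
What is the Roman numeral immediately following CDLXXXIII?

CDLXXXIII = 483, so the next integer is 483 + 1 = 484

CDLXXXIV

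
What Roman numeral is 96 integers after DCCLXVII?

DCCLXVII = 767
767 + 96 = 863

DCCCLXIII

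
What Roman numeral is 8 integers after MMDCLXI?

MMDCLXI = 2661
2661 + 8 = 2669

MMDCLXIX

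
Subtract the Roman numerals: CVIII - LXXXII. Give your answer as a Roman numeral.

CVIII = 108
LXXXII = 82
108 - 82 = 26

XXVI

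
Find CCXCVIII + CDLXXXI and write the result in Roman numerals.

CCXCVIII = 298
CDLXXXI = 481
298 + 481 = 779

DCCLXXIX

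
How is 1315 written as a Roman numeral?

Convert 1315 to Roman numerals:
  1315 contains 1×1000 (M)
  315 contains 3×100 (CCC)
  15 contains 1×10 (X)
  5 contains 1×5 (V)

MCCCXV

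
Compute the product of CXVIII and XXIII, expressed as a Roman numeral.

CXVIII = 118
XXIII = 23
118 × 23 = 2714

MMDCCXIV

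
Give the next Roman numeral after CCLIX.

CCLIX = 259, so the next integer is 259 + 1 = 260

CCLX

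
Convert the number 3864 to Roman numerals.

Convert 3864 to Roman numerals:
  3864 contains 3×1000 (MMM)
  864 contains 1×500 (D)
  364 contains 3×100 (CCC)
  64 contains 1×50 (L)
  14 contains 1×10 (X)
  4 contains 1×4 (IV)

MMMDCCCLXIV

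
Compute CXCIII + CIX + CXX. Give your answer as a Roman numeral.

CXCIII = 193, CIX = 109, CXX = 120
193 + 109 = 302
302 + 120 = 422

CDXXII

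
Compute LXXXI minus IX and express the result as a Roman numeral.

LXXXI = 81
IX = 9
81 - 9 = 72

LXXII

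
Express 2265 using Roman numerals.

Convert 2265 to Roman numerals:
  2265 contains 2×1000 (MM)
  265 contains 2×100 (CC)
  65 contains 1×50 (L)
  15 contains 1×10 (X)
  5 contains 1×5 (V)

MMCCLXV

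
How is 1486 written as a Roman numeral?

Convert 1486 to Roman numerals:
  1486 contains 1×1000 (M)
  486 contains 1×400 (CD)
  86 contains 1×50 (L)
  36 contains 3×10 (XXX)
  6 contains 1×5 (V)
  1 contains 1×1 (I)

MCDLXXXVI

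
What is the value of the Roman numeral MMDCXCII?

MMDCXCII: M=1000, M=1000, D=500, C=100, XC=90, I=1, I=1
1000 + 1000 + 500 + 100 + 90 + 1 + 1 = 2692

2692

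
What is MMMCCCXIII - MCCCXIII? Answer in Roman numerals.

MMMCCCXIII = 3313
MCCCXIII = 1313
3313 - 1313 = 2000

MM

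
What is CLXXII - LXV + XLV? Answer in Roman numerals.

CLXXII = 172, LXV = 65, XLV = 45
172 - 65 = 107
107 + 45 = 152

CLII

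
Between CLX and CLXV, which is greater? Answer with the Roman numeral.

CLX = 160
CLXV = 165
165 is larger

CLXV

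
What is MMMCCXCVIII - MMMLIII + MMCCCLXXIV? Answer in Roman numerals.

MMMCCXCVIII = 3298, MMMLIII = 3053, MMCCCLXXIV = 2374
3298 - 3053 = 245
245 + 2374 = 2619

MMDCXIX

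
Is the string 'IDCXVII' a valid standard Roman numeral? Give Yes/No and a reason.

'IDCXVII': Invalid subtractive combination: ID

No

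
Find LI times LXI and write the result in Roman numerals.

LI = 51
LXI = 61
51 × 61 = 3111

MMMCXI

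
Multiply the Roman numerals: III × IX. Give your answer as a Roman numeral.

III = 3
IX = 9
3 × 9 = 27

XXVII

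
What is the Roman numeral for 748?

Convert 748 to Roman numerals:
  748 contains 1×500 (D)
  248 contains 2×100 (CC)
  48 contains 1×40 (XL)
  8 contains 1×5 (V)
  3 contains 3×1 (III)

DCCXLVIII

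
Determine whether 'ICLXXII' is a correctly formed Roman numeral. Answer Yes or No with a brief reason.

'ICLXXII': Invalid subtractive combination: IC

No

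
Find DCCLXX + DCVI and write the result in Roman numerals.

DCCLXX = 770
DCVI = 606
770 + 606 = 1376

MCCCLXXVI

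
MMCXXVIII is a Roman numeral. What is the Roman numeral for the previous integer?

MMCXXVIII = 2128, so the previous integer is 2128 - 1 = 2127

MMCXXVII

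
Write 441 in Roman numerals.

Convert 441 to Roman numerals:
  441 contains 1×400 (CD)
  41 contains 1×40 (XL)
  1 contains 1×1 (I)

CDXLI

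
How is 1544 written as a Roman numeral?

Convert 1544 to Roman numerals:
  1544 contains 1×1000 (M)
  544 contains 1×500 (D)
  44 contains 1×40 (XL)
  4 contains 1×4 (IV)

MDXLIV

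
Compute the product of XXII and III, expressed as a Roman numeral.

XXII = 22
III = 3
22 × 3 = 66

LXVI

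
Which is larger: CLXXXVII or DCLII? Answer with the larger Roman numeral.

CLXXXVII = 187
DCLII = 652
652 is larger

DCLII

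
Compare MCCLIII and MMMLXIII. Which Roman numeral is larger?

MCCLIII = 1253
MMMLXIII = 3063
3063 is larger

MMMLXIII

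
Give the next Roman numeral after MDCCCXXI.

MDCCCXXI = 1821, so the next integer is 1821 + 1 = 1822

MDCCCXXII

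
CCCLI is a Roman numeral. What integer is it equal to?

CCCLI: C=100, C=100, C=100, L=50, I=1
100 + 100 + 100 + 50 + 1 = 351

351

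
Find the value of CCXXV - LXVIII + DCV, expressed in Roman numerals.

CCXXV = 225, LXVIII = 68, DCV = 605
225 - 68 = 157
157 + 605 = 762

DCCLXII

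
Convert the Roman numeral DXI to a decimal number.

DXI: D=500, X=10, I=1
500 + 10 + 1 = 511

511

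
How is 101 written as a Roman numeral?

Convert 101 to Roman numerals:
  101 contains 1×100 (C)
  1 contains 1×1 (I)

CI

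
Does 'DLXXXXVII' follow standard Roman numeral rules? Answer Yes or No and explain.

'DLXXXXVII': More than 3 consecutive X's

No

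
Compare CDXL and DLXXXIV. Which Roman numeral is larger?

CDXL = 440
DLXXXIV = 584
584 is larger

DLXXXIV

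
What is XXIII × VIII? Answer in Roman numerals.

XXIII = 23
VIII = 8
23 × 8 = 184

CLXXXIV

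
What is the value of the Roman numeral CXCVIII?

CXCVIII: C=100, XC=90, V=5, I=1, I=1, I=1
100 + 90 + 5 + 1 + 1 + 1 = 198

198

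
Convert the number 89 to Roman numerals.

Convert 89 to Roman numerals:
  89 contains 1×50 (L)
  39 contains 3×10 (XXX)
  9 contains 1×9 (IX)

LXXXIX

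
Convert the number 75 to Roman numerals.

Convert 75 to Roman numerals:
  75 contains 1×50 (L)
  25 contains 2×10 (XX)
  5 contains 1×5 (V)

LXXV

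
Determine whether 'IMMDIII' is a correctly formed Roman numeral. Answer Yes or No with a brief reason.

'IMMDIII': Invalid subtractive combination: IM

No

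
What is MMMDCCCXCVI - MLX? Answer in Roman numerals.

MMMDCCCXCVI = 3896
MLX = 1060
3896 - 1060 = 2836

MMDCCCXXXVI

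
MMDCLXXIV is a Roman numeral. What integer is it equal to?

MMDCLXXIV: M=1000, M=1000, D=500, C=100, L=50, X=10, X=10, IV=4
1000 + 1000 + 500 + 100 + 50 + 10 + 10 + 4 = 2674

2674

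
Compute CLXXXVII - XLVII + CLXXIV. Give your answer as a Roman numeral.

CLXXXVII = 187, XLVII = 47, CLXXIV = 174
187 - 47 = 140
140 + 174 = 314

CCCXIV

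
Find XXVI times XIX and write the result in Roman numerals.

XXVI = 26
XIX = 19
26 × 19 = 494

CDXCIV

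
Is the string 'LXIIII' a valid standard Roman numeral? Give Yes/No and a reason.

'LXIIII': More than 3 consecutive I's

No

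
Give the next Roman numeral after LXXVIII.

LXXVIII = 78, so the next integer is 78 + 1 = 79

LXXIX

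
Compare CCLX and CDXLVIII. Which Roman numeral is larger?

CCLX = 260
CDXLVIII = 448
448 is larger

CDXLVIII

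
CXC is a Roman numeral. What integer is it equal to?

CXC: C=100, XC=90
100 + 90 = 190

190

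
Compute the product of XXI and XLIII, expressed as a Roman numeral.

XXI = 21
XLIII = 43
21 × 43 = 903

CMIII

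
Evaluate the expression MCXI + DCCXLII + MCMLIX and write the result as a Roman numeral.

MCXI = 1111, DCCXLII = 742, MCMLIX = 1959
1111 + 742 = 1853
1853 + 1959 = 3812

MMMDCCCXII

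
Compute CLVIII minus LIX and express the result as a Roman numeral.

CLVIII = 158
LIX = 59
158 - 59 = 99

XCIX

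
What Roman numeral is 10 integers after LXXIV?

LXXIV = 74
74 + 10 = 84

LXXXIV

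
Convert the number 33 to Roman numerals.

Convert 33 to Roman numerals:
  33 contains 3×10 (XXX)
  3 contains 3×1 (III)

XXXIII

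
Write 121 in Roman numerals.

Convert 121 to Roman numerals:
  121 contains 1×100 (C)
  21 contains 2×10 (XX)
  1 contains 1×1 (I)

CXXI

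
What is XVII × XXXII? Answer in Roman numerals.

XVII = 17
XXXII = 32
17 × 32 = 544

DXLIV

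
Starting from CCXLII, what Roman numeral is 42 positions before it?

CCXLII = 242
242 - 42 = 200

CC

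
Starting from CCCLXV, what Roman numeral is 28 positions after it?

CCCLXV = 365
365 + 28 = 393

CCCXCIII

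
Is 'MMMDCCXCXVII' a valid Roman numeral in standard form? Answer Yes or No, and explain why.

'MMMDCCXCXVII': X cannot come right after the subtractive pair XC: once X is subtracted in XC, the next symbol must be smaller than X

No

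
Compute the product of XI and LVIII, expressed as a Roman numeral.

XI = 11
LVIII = 58
11 × 58 = 638

DCXXXVIII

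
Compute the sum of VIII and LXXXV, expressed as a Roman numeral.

VIII = 8
LXXXV = 85
8 + 85 = 93

XCIII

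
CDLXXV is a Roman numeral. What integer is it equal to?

CDLXXV: CD=400, L=50, X=10, X=10, V=5
400 + 50 + 10 + 10 + 5 = 475

475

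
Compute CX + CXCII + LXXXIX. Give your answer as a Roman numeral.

CX = 110, CXCII = 192, LXXXIX = 89
110 + 192 = 302
302 + 89 = 391

CCCXCI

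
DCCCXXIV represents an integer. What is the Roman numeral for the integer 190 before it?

DCCCXXIV = 824
824 - 190 = 634

DCXXXIV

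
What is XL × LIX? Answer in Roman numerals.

XL = 40
LIX = 59
40 × 59 = 2360

MMCCCLX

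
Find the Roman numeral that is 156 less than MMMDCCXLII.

MMMDCCXLII = 3742
3742 - 156 = 3586

MMMDLXXXVI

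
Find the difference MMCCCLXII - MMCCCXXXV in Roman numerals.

MMCCCLXII = 2362
MMCCCXXXV = 2335
2362 - 2335 = 27

XXVII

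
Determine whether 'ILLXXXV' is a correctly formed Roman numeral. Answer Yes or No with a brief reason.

'ILLXXXV': L should not appear more than once

No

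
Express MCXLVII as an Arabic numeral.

MCXLVII: M=1000, C=100, XL=40, V=5, I=1, I=1
1000 + 100 + 40 + 5 + 1 + 1 = 1147

1147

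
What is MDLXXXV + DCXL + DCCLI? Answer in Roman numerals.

MDLXXXV = 1585, DCXL = 640, DCCLI = 751
1585 + 640 = 2225
2225 + 751 = 2976

MMCMLXXVI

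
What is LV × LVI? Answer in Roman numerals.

LV = 55
LVI = 56
55 × 56 = 3080

MMMLXXX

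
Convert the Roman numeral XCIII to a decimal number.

XCIII: XC=90, I=1, I=1, I=1
90 + 1 + 1 + 1 = 93

93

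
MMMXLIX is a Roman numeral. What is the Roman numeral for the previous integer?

MMMXLIX = 3049, so the previous integer is 3049 - 1 = 3048

MMMXLVIII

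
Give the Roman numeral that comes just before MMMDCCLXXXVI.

MMMDCCLXXXVI = 3786; previous is 3785

MMMDCCLXXXV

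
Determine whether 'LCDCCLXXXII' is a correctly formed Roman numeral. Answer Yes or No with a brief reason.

'LCDCCLXXXII': L should not appear more than once

No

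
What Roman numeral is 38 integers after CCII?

CCII = 202
202 + 38 = 240

CCXL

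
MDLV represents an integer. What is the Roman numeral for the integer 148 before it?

MDLV = 1555
1555 - 148 = 1407

MCDVII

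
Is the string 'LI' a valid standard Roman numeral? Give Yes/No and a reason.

'LI': Check the rules: uses only the symbols I, V, X, L, C, D, M; no symbol is repeated more than three times in a row; V, L and D each appear at most once; no smaller symbol precedes a larger one (values never increase from left to right). Value: L (50) + I (1) = 51. So it is a valid standard Roman numeral.

Yes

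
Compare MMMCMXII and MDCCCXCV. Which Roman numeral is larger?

MMMCMXII = 3912
MDCCCXCV = 1895
3912 is larger

MMMCMXII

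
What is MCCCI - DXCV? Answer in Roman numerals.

MCCCI = 1301
DXCV = 595
1301 - 595 = 706

DCCVI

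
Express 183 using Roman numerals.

Convert 183 to Roman numerals:
  183 contains 1×100 (C)
  83 contains 1×50 (L)
  33 contains 3×10 (XXX)
  3 contains 3×1 (III)

CLXXXIII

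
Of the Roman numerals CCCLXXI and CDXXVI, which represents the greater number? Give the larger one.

CCCLXXI = 371
CDXXVI = 426
426 is larger

CDXXVI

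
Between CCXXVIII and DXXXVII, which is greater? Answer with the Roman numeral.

CCXXVIII = 228
DXXXVII = 537
537 is larger

DXXXVII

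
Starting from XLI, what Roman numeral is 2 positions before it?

XLI = 41
41 - 2 = 39

XXXIX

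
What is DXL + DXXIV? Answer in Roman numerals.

DXL = 540
DXXIV = 524
540 + 524 = 1064

MLXIV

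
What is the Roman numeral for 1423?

Convert 1423 to Roman numerals:
  1423 contains 1×1000 (M)
  423 contains 1×400 (CD)
  23 contains 2×10 (XX)
  3 contains 3×1 (III)

MCDXXIII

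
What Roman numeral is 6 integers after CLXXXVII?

CLXXXVII = 187
187 + 6 = 193

CXCIII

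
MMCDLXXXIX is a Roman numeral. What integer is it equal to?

MMCDLXXXIX: M=1000, M=1000, CD=400, L=50, X=10, X=10, X=10, IX=9
1000 + 1000 + 400 + 50 + 10 + 10 + 10 + 9 = 2489

2489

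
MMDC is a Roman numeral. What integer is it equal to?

MMDC: M=1000, M=1000, D=500, C=100
1000 + 1000 + 500 + 100 = 2600

2600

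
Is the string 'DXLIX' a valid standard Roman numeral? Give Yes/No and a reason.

'DXLIX': Check the rules: uses only the symbols I, V, X, L, C, D, M; no symbol is repeated more than three times in a row; V, L and D each appear at most once; the only places a smaller symbol precedes a larger one are the allowed subtractive pairs XL, IX, the symbol right after such a pair (if any) is smaller than the pair's first symbol, and otherwise the values never increase from left to right. Value: D (500) + XL (40) + IX (9) = 549. So it is a valid standard Roman numeral.

Yes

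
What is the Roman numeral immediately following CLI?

CLI = 151, so the next integer is 151 + 1 = 152

CLII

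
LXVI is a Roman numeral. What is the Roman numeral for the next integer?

LXVI = 66; next is 67

LXVII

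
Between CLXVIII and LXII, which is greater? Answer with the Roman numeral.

CLXVIII = 168
LXII = 62
168 is larger

CLXVIII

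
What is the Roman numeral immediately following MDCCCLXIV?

MDCCCLXIV = 1864; next is 1865

MDCCCLXV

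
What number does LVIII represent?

LVIII: L=50, V=5, I=1, I=1, I=1
50 + 5 + 1 + 1 + 1 = 58

58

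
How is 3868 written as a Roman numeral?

Convert 3868 to Roman numerals:
  3868 contains 3×1000 (MMM)
  868 contains 1×500 (D)
  368 contains 3×100 (CCC)
  68 contains 1×50 (L)
  18 contains 1×10 (X)
  8 contains 1×5 (V)
  3 contains 3×1 (III)

MMMDCCCLXVIII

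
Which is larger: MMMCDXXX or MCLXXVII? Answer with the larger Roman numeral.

MMMCDXXX = 3430
MCLXXVII = 1177
3430 is larger

MMMCDXXX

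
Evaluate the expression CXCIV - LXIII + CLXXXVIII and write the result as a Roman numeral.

CXCIV = 194, LXIII = 63, CLXXXVIII = 188
194 - 63 = 131
131 + 188 = 319

CCCXIX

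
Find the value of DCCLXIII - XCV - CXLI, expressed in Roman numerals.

DCCLXIII = 763, XCV = 95, CXLI = 141
763 - 95 = 668
668 - 141 = 527

DXXVII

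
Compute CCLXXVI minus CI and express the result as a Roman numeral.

CCLXXVI = 276
CI = 101
276 - 101 = 175

CLXXV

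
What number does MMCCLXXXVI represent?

MMCCLXXXVI: M=1000, M=1000, C=100, C=100, L=50, X=10, X=10, X=10, V=5, I=1
1000 + 1000 + 100 + 100 + 50 + 10 + 10 + 10 + 5 + 1 = 2286

2286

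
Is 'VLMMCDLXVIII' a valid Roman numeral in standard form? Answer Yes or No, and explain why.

'VLMMCDLXVIII': V should not appear more than once

No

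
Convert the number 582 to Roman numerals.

Convert 582 to Roman numerals:
  582 contains 1×500 (D)
  82 contains 1×50 (L)
  32 contains 3×10 (XXX)
  2 contains 2×1 (II)

DLXXXII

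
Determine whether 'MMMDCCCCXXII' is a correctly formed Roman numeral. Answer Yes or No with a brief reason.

'MMMDCCCCXXII': More than 3 consecutive C's

No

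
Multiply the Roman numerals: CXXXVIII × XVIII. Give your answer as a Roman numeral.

CXXXVIII = 138
XVIII = 18
138 × 18 = 2484

MMCDLXXXIV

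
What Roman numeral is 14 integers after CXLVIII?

CXLVIII = 148
148 + 14 = 162

CLXII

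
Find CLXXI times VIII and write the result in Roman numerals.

CLXXI = 171
VIII = 8
171 × 8 = 1368

MCCCLXVIII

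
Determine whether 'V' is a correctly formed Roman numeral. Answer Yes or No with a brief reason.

'V': Check the rules: uses only the symbols I, V, X, L, C, D, M; no symbol is repeated more than three times in a row; V, L and D each appear at most once; no smaller symbol precedes a larger one (values never increase from left to right). Value: V = 5. So it is a valid standard Roman numeral.

Yes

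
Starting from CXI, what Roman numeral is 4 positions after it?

CXI = 111
111 + 4 = 115

CXV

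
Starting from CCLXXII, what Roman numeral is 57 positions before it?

CCLXXII = 272
272 - 57 = 215

CCXV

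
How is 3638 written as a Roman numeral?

Convert 3638 to Roman numerals:
  3638 contains 3×1000 (MMM)
  638 contains 1×500 (D)
  138 contains 1×100 (C)
  38 contains 3×10 (XXX)
  8 contains 1×5 (V)
  3 contains 3×1 (III)

MMMDCXXXVIII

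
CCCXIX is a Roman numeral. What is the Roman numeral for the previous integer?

CCCXIX = 319; previous is 318

CCCXVIII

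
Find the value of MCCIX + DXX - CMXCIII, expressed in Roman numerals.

MCCIX = 1209, DXX = 520, CMXCIII = 993
1209 + 520 = 1729
1729 - 993 = 736

DCCXXXVI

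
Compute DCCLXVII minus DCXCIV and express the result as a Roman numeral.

DCCLXVII = 767
DCXCIV = 694
767 - 694 = 73

LXXIII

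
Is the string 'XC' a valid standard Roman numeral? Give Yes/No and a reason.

'XC': Check the rules: uses only the symbols I, V, X, L, C, D, M; no symbol is repeated more than three times in a row; V, L and D each appear at most once; the only place a smaller symbol precedes a larger one is the allowed subtractive pair XC, the symbol right after such a pair (if any) is smaller than the pair's first symbol, and otherwise the values never increase from left to right. Value: XC = 90. So it is a valid standard Roman numeral.

Yes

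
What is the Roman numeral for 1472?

Convert 1472 to Roman numerals:
  1472 contains 1×1000 (M)
  472 contains 1×400 (CD)
  72 contains 1×50 (L)
  22 contains 2×10 (XX)
  2 contains 2×1 (II)

MCDLXXII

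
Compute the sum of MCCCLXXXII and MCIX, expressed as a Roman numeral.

MCCCLXXXII = 1382
MCIX = 1109
1382 + 1109 = 2491

MMCDXCI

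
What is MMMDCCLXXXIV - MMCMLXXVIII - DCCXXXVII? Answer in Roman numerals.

MMMDCCLXXXIV = 3784, MMCMLXXVIII = 2978, DCCXXXVII = 737
3784 - 2978 = 806
806 - 737 = 69

LXIX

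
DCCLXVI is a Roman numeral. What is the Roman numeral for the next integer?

DCCLXVI = 766, so the next integer is 766 + 1 = 767

DCCLXVII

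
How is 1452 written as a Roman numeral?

Convert 1452 to Roman numerals:
  1452 contains 1×1000 (M)
  452 contains 1×400 (CD)
  52 contains 1×50 (L)
  2 contains 2×1 (II)

MCDLII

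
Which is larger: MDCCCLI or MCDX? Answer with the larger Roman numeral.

MDCCCLI = 1851
MCDX = 1410
1851 is larger

MDCCCLI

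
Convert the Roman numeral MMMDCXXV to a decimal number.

MMMDCXXV: M=1000, M=1000, M=1000, D=500, C=100, X=10, X=10, V=5
1000 + 1000 + 1000 + 500 + 100 + 10 + 10 + 5 = 3625

3625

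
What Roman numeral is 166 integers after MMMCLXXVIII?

MMMCLXXVIII = 3178
3178 + 166 = 3344

MMMCCCXLIV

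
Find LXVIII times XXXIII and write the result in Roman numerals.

LXVIII = 68
XXXIII = 33
68 × 33 = 2244

MMCCXLIV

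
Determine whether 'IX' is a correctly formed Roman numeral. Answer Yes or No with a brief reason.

'IX': Check the rules: uses only the symbols I, V, X, L, C, D, M; no symbol is repeated more than three times in a row; V, L and D each appear at most once; the only place a smaller symbol precedes a larger one is the allowed subtractive pair IX, the symbol right after such a pair (if any) is smaller than the pair's first symbol, and otherwise the values never increase from left to right. Value: IX = 9. So it is a valid standard Roman numeral.

Yes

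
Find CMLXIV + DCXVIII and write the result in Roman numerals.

CMLXIV = 964
DCXVIII = 618
964 + 618 = 1582

MDLXXXII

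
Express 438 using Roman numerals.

Convert 438 to Roman numerals:
  438 contains 1×400 (CD)
  38 contains 3×10 (XXX)
  8 contains 1×5 (V)
  3 contains 3×1 (III)

CDXXXVIII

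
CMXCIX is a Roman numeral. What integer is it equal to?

CMXCIX: CM=900, XC=90, IX=9
900 + 90 + 9 = 999

999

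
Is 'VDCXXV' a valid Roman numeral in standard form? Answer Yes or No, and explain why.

'VDCXXV': V should not appear more than once

No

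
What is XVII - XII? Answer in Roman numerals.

XVII = 17
XII = 12
17 - 12 = 5

V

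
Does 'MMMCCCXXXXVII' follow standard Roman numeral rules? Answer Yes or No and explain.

'MMMCCCXXXXVII': More than 3 consecutive X's

No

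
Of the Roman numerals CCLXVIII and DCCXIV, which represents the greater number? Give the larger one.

CCLXVIII = 268
DCCXIV = 714
714 is larger

DCCXIV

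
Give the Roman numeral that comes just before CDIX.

CDIX = 409; previous is 408

CDVIII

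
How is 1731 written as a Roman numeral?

Convert 1731 to Roman numerals:
  1731 contains 1×1000 (M)
  731 contains 1×500 (D)
  231 contains 2×100 (CC)
  31 contains 3×10 (XXX)
  1 contains 1×1 (I)

MDCCXXXI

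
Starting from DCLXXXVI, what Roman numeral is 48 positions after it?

DCLXXXVI = 686
686 + 48 = 734

DCCXXXIV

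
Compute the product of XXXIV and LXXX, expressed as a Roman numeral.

XXXIV = 34
LXXX = 80
34 × 80 = 2720

MMDCCXX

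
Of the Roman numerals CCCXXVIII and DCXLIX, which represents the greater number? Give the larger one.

CCCXXVIII = 328
DCXLIX = 649
649 is larger

DCXLIX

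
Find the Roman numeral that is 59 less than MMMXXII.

MMMXXII = 3022
3022 - 59 = 2963

MMCMLXIII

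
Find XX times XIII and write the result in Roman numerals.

XX = 20
XIII = 13
20 × 13 = 260

CCLX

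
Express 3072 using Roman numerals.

Convert 3072 to Roman numerals:
  3072 contains 3×1000 (MMM)
  72 contains 1×50 (L)
  22 contains 2×10 (XX)
  2 contains 2×1 (II)

MMMLXXII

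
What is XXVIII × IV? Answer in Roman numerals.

XXVIII = 28
IV = 4
28 × 4 = 112

CXII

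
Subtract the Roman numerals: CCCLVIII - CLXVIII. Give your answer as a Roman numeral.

CCCLVIII = 358
CLXVIII = 168
358 - 168 = 190

CXC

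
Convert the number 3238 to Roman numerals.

Convert 3238 to Roman numerals:
  3238 contains 3×1000 (MMM)
  238 contains 2×100 (CC)
  38 contains 3×10 (XXX)
  8 contains 1×5 (V)
  3 contains 3×1 (III)

MMMCCXXXVIII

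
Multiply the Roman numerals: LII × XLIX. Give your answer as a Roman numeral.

LII = 52
XLIX = 49
52 × 49 = 2548

MMDXLVIII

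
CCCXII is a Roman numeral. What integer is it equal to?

CCCXII: C=100, C=100, C=100, X=10, I=1, I=1
100 + 100 + 100 + 10 + 1 + 1 = 312

312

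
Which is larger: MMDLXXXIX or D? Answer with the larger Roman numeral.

MMDLXXXIX = 2589
D = 500
2589 is larger

MMDLXXXIX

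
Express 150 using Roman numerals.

Convert 150 to Roman numerals:
  150 contains 1×100 (C)
  50 contains 1×50 (L)

CL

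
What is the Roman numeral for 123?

Convert 123 to Roman numerals:
  123 contains 1×100 (C)
  23 contains 2×10 (XX)
  3 contains 3×1 (III)

CXXIII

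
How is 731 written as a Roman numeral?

Convert 731 to Roman numerals:
  731 contains 1×500 (D)
  231 contains 2×100 (CC)
  31 contains 3×10 (XXX)
  1 contains 1×1 (I)

DCCXXXI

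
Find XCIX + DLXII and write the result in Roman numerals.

XCIX = 99
DLXII = 562
99 + 562 = 661

DCLXI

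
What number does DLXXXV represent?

DLXXXV: D=500, L=50, X=10, X=10, X=10, V=5
500 + 50 + 10 + 10 + 10 + 5 = 585

585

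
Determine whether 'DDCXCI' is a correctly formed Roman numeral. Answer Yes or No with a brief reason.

'DDCXCI': D should not appear more than once

No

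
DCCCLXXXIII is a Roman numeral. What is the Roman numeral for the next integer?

DCCCLXXXIII = 883; next is 884

DCCCLXXXIV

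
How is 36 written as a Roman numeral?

Convert 36 to Roman numerals:
  36 contains 3×10 (XXX)
  6 contains 1×5 (V)
  1 contains 1×1 (I)

XXXVI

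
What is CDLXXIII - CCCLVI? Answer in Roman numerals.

CDLXXIII = 473
CCCLVI = 356
473 - 356 = 117

CXVII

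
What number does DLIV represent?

DLIV: D=500, L=50, IV=4
500 + 50 + 4 = 554

554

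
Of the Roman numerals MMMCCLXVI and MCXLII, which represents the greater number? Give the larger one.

MMMCCLXVI = 3266
MCXLII = 1142
3266 is larger

MMMCCLXVI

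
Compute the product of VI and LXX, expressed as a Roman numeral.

VI = 6
LXX = 70
6 × 70 = 420

CDXX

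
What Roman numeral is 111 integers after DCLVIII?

DCLVIII = 658
658 + 111 = 769

DCCLXIX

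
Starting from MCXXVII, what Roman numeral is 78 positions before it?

MCXXVII = 1127
1127 - 78 = 1049

MXLIX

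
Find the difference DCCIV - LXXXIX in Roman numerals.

DCCIV = 704
LXXXIX = 89
704 - 89 = 615

DCXV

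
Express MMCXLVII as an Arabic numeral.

MMCXLVII: M=1000, M=1000, C=100, XL=40, V=5, I=1, I=1
1000 + 1000 + 100 + 40 + 5 + 1 + 1 = 2147

2147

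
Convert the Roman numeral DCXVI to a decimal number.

DCXVI: D=500, C=100, X=10, V=5, I=1
500 + 100 + 10 + 5 + 1 = 616

616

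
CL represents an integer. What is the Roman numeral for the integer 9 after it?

CL = 150
150 + 9 = 159

CLIX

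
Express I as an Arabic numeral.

I: I=1

1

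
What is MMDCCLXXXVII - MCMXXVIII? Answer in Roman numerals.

MMDCCLXXXVII = 2787
MCMXXVIII = 1928
2787 - 1928 = 859

DCCCLIX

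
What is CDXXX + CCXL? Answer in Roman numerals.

CDXXX = 430
CCXL = 240
430 + 240 = 670

DCLXX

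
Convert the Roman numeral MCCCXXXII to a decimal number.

MCCCXXXII: M=1000, C=100, C=100, C=100, X=10, X=10, X=10, I=1, I=1
1000 + 100 + 100 + 100 + 10 + 10 + 10 + 1 + 1 = 1332

1332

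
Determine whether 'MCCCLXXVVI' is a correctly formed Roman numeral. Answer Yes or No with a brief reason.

'MCCCLXXVVI': V should not appear more than once

No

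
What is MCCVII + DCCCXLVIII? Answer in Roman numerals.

MCCVII = 1207
DCCCXLVIII = 848
1207 + 848 = 2055

MMLV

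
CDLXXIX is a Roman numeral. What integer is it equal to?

CDLXXIX: CD=400, L=50, X=10, X=10, IX=9
400 + 50 + 10 + 10 + 9 = 479

479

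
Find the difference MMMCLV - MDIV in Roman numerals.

MMMCLV = 3155
MDIV = 1504
3155 - 1504 = 1651

MDCLI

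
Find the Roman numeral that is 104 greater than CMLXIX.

CMLXIX = 969
969 + 104 = 1073

MLXXIII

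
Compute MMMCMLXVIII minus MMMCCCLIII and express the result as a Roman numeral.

MMMCMLXVIII = 3968
MMMCCCLIII = 3353
3968 - 3353 = 615

DCXV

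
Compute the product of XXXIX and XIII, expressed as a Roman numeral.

XXXIX = 39
XIII = 13
39 × 13 = 507

DVII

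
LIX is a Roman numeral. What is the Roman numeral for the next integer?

LIX = 59, so the next integer is 59 + 1 = 60

LX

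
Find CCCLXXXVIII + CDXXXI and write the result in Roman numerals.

CCCLXXXVIII = 388
CDXXXI = 431
388 + 431 = 819

DCCCXIX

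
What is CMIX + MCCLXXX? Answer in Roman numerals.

CMIX = 909
MCCLXXX = 1280
909 + 1280 = 2189

MMCLXXXIX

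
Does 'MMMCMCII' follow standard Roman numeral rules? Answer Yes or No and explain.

'MMMCMCII': C cannot come right after the subtractive pair CM: once C is subtracted in CM, the next symbol must be smaller than C

No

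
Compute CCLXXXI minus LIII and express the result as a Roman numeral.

CCLXXXI = 281
LIII = 53
281 - 53 = 228

CCXXVIII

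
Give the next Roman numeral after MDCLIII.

MDCLIII = 1653; next is 1654

MDCLIV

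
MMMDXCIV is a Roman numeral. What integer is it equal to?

MMMDXCIV: M=1000, M=1000, M=1000, D=500, XC=90, IV=4
1000 + 1000 + 1000 + 500 + 90 + 4 = 3594

3594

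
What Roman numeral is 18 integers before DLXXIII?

DLXXIII = 573
573 - 18 = 555

DLV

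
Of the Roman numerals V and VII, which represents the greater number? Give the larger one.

V = 5
VII = 7
7 is larger

VII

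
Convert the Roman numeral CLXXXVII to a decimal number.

CLXXXVII: C=100, L=50, X=10, X=10, X=10, V=5, I=1, I=1
100 + 50 + 10 + 10 + 10 + 5 + 1 + 1 = 187

187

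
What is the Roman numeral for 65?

Convert 65 to Roman numerals:
  65 contains 1×50 (L)
  15 contains 1×10 (X)
  5 contains 1×5 (V)

LXV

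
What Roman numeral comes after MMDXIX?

MMDXIX = 2519, so the next integer is 2519 + 1 = 2520

MMDXX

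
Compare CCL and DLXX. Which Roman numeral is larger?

CCL = 250
DLXX = 570
570 is larger

DLXX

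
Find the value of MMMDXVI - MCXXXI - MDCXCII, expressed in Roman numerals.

MMMDXVI = 3516, MCXXXI = 1131, MDCXCII = 1692
3516 - 1131 = 2385
2385 - 1692 = 693

DCXCIII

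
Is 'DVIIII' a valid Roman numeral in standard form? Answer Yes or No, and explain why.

'DVIIII': More than 3 consecutive I's

No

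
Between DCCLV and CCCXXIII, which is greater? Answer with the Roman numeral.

DCCLV = 755
CCCXXIII = 323
755 is larger

DCCLV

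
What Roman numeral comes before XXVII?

XXVII = 27, so the previous integer is 27 - 1 = 26

XXVI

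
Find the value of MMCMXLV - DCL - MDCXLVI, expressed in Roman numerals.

MMCMXLV = 2945, DCL = 650, MDCXLVI = 1646
2945 - 650 = 2295
2295 - 1646 = 649

DCXLIX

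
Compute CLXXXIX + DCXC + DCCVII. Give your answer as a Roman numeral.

CLXXXIX = 189, DCXC = 690, DCCVII = 707
189 + 690 = 879
879 + 707 = 1586

MDLXXXVI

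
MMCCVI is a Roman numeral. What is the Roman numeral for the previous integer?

MMCCVI = 2206; previous is 2205

MMCCV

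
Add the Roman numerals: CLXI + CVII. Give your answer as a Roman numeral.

CLXI = 161
CVII = 107
161 + 107 = 268

CCLXVIII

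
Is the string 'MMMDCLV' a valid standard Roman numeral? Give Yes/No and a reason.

'MMMDCLV': Check the rules: uses only the symbols I, V, X, L, C, D, M; no symbol is repeated more than three times in a row; V, L and D each appear at most once; no smaller symbol precedes a larger one (values never increase from left to right). Value: M (1000) + M (1000) + M (1000) + D (500) + C (100) + L (50) + V (5) = 3655. So it is a valid standard Roman numeral.

Yes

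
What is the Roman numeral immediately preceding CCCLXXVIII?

CCCLXXVIII = 378, so the previous integer is 378 - 1 = 377

CCCLXXVII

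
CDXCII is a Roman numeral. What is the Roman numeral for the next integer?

CDXCII = 492; next is 493

CDXCIII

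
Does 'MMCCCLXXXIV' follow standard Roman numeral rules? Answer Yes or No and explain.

'MMCCCLXXXIV': Check the rules: uses only the symbols I, V, X, L, C, D, M; no symbol is repeated more than three times in a row; V, L and D each appear at most once; the only place a smaller symbol precedes a larger one is the allowed subtractive pair IV, the symbol right after such a pair (if any) is smaller than the pair's first symbol, and otherwise the values never increase from left to right. Value: M (1000) + M (1000) + C (100) + C (100) + C (100) + L (50) + X (10) + X (10) + X (10) + IV (4) = 2384. So it is a valid standard Roman numeral.

Yes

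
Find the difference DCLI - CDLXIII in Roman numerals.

DCLI = 651
CDLXIII = 463
651 - 463 = 188

CLXXXVIII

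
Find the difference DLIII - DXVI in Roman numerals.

DLIII = 553
DXVI = 516
553 - 516 = 37

XXXVII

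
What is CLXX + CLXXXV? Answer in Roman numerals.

CLXX = 170
CLXXXV = 185
170 + 185 = 355

CCCLV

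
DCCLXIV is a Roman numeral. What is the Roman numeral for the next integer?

DCCLXIV = 764; next is 765

DCCLXV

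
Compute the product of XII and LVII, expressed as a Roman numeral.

XII = 12
LVII = 57
12 × 57 = 684

DCLXXXIV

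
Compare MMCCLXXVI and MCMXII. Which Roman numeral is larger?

MMCCLXXVI = 2276
MCMXII = 1912
2276 is larger

MMCCLXXVI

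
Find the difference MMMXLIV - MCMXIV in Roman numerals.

MMMXLIV = 3044
MCMXIV = 1914
3044 - 1914 = 1130

MCXXX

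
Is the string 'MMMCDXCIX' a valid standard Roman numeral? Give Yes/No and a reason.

'MMMCDXCIX': Check the rules: uses only the symbols I, V, X, L, C, D, M; no symbol is repeated more than three times in a row; V, L and D each appear at most once; the only places a smaller symbol precedes a larger one are the allowed subtractive pairs CD, XC, IX, the symbol right after such a pair (if any) is smaller than the pair's first symbol, and otherwise the values never increase from left to right. Value: M (1000) + M (1000) + M (1000) + CD (400) + XC (90) + IX (9) = 3499. So it is a valid standard Roman numeral.

Yes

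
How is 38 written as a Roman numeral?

Convert 38 to Roman numerals:
  38 contains 3×10 (XXX)
  8 contains 1×5 (V)
  3 contains 3×1 (III)

XXXVIII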